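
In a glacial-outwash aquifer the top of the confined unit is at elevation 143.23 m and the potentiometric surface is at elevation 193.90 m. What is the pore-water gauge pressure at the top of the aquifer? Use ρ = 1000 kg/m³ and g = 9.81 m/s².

P ≈ 497 kPa

Pressure head at the aquifer top: ψ = h − z = 193.90 − 143.23 = 50.67 m.
P = ρgψ = 1000 × 9.81 × 50.67 = 497073 Pa ≈ 497 kPa.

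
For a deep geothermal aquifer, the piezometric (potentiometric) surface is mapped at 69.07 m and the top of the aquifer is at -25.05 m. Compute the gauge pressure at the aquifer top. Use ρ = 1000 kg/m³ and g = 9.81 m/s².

Pressure head at the aquifer top: ψ = h − z = 69.07 − (-25.05) = 94.12 m.
P = ρgψ = 1000 × 9.81 × 94.12 = 923317 Pa ≈ 923 kPa.

P ≈ 923 kPa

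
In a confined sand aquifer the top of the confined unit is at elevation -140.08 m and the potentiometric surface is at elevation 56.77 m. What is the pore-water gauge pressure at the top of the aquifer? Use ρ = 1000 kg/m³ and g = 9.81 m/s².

Pressure head at the aquifer top: ψ = h − z = 56.77 − (-140.08) = 196.85 m.
P = ρgψ = 1000 × 9.81 × 196.85 = 1931099 Pa ≈ 1930 kPa.

P ≈ 1930 kPa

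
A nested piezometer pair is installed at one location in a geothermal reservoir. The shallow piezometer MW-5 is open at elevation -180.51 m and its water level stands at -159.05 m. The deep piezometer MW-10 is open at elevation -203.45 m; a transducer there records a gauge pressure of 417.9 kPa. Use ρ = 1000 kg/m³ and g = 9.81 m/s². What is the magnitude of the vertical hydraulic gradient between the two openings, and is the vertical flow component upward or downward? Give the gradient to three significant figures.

Total head at MW-5: h = -159.05 m (water level in the standpipe).
Pressure head at MW-10: ψ = P/(ρg) = 417.9×1000 / (1000 × 9.81) = 42.60 m.
Total head at MW-10: h = z + ψ = -203.45 + 42.60 = -160.85 m.
Δh = h(MW-5) − h(MW-10) = -159.05 − (-160.85) = 1.80 m.
Vertical separation Δz = -180.51 − (-203.45) = 22.94 m.
|i_v| = |Δh| / Δz = 1.80 / 22.94 = 0.0785.
Head is higher in the shallow piezometer, so vertical flow is downward (recharge condition).

|i_v| ≈ 0.0785; vertical flow is downward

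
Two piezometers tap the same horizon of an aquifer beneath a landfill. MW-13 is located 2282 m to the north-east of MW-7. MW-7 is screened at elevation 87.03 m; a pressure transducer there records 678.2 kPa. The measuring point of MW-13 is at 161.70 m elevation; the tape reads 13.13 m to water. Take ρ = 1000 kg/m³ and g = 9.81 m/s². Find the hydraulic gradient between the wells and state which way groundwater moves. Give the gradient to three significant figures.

i ≈ 0.00333; groundwater flows toward the north-east

Pressure head at MW-7: ψ = P/(ρg) = 678.2×1000 / (1000 × 9.81) = 69.13 m.
Total head at MW-7: h = z + ψ = 87.03 + 69.13 = 156.16 m.
Total head at MW-13: h = 161.70 − 13.13 = 148.57 m.
Head difference: h(MW-7) − h(MW-13) = 156.16 − 148.57 = 7.59 m.
Hydraulic gradient: i = |Δh| / L = 7.59 / 2282 = 0.00333.
Flow is from higher to lower head: from MW-7 toward MW-13, i.e. toward the north-east.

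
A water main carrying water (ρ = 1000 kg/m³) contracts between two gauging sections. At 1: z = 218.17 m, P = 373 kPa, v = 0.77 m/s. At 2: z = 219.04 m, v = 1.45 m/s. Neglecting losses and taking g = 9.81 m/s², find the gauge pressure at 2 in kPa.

Pressure head at 1: ψ₁ = P₁/(ρg) = 373×1000 / (1000 × 9.81) = 38.02 m.
Velocity heads: v₁²/2g = 0.77²/19.62 = 0.030 m; v₂²/2g = 1.45²/19.62 = 0.107 m.
Total head H = z₁ + ψ₁ + v₁²/2g = 218.17 + 38.02 + 0.030 = 256.22 m.
ψ₂ = H − z₂ − v₂²/2g = 256.22 − 219.04 − 0.107 = 37.07 m.
P₂ = ρgψ₂ = 1000 × 9.81 × 37.07 ≈ 364 kPa.

P₂ ≈ 364 kPa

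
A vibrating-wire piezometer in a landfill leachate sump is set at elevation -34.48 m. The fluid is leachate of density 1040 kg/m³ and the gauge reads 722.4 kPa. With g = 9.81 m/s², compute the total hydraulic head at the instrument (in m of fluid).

h ≈ 36.33 m

ψ = P/(ρg) = 722.4×1000 / (1040 × 9.81) = 70.81 m.
h = z + ψ = -34.48 + 70.81 = 36.33 m.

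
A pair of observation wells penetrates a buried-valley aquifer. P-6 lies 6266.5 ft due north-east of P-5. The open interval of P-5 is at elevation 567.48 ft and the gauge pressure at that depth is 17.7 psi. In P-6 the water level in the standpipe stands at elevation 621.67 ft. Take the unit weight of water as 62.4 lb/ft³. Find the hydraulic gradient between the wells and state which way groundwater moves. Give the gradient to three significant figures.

i ≈ 0.00213; groundwater flows toward the south-west

Pressure head at P-5: ψ = 144·P/γ = 144 × 17.7 / 62.4 = 40.85 ft.
Total head at P-5: h = z + ψ = 567.48 + 40.85 = 608.33 ft.
Total head at P-6: h = 621.67 ft (water level in the piezometer is the total head).
Head difference: h(P-5) − h(P-6) = 608.33 − 621.67 = -13.34 ft.
Hydraulic gradient: i = |Δh| / L = 13.34 / 6266.5 = 0.00213.
Flow is from higher to lower head: from P-6 toward P-5, i.e. toward the south-west.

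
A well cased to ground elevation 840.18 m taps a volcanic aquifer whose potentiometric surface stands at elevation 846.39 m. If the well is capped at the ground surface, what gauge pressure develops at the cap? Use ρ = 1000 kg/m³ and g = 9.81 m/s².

P ≈ 60.9 kPa

Head above the cap: Δh = 846.39 − 840.18 = 6.21 m.
P = ρgΔh = 1000 × 9.81 × 6.21 = 60920 Pa ≈ 60.9 kPa.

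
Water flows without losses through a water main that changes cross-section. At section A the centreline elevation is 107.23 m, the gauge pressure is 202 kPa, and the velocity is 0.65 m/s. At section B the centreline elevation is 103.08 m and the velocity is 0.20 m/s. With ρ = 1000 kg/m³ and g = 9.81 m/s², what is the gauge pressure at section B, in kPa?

Pressure head at A: ψ₁ = P₁/(ρg) = 202×1000 / (1000 × 9.81) = 20.59 m.
Velocity heads: v₁²/2g = 0.65²/19.62 = 0.022 m; v₂²/2g = 0.20²/19.62 = 0.002 m.
Total head H = z₁ + ψ₁ + v₁²/2g = 107.23 + 20.59 + 0.022 = 127.84 m.
ψ₂ = H − z₂ − v₂²/2g = 127.84 − 103.08 − 0.002 = 24.76 m.
P₂ = ρgψ₂ = 1000 × 9.81 × 24.76 ≈ 243 kPa.

P₂ ≈ 243 kPa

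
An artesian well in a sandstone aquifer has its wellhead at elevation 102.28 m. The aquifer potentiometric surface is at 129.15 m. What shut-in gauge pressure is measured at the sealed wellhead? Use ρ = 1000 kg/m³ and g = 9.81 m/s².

P ≈ 264 kPa

Head above the cap: Δh = 129.15 − 102.28 = 26.87 m.
P = ρgΔh = 1000 × 9.81 × 26.87 = 263595 Pa ≈ 264 kPa.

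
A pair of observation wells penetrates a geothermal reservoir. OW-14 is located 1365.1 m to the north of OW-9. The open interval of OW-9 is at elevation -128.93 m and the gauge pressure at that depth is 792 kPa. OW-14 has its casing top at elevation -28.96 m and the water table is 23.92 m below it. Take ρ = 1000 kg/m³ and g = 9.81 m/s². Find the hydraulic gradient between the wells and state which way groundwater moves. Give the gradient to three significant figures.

i ≈ 0.00343; groundwater flows toward the north

Pressure head at OW-9: ψ = P/(ρg) = 792×1000 / (1000 × 9.81) = 80.73 m.
Total head at OW-9: h = z + ψ = -128.93 + 80.73 = -48.20 m.
Total head at OW-14: h = -28.96 − 23.92 = -52.88 m.
Head difference: h(OW-9) − h(OW-14) = -48.20 − (-52.88) = 4.68 m.
Hydraulic gradient: i = |Δh| / L = 4.68 / 1365.1 = 0.00343.
Flow is from higher to lower head: from OW-9 toward OW-14, i.e. toward the north.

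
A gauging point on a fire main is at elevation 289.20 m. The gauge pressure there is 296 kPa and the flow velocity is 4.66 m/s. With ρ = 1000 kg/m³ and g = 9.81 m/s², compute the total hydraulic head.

Pressure head ψ = P/(ρg) = 296×1000 / (1000 × 9.81) = 30.17 m.
Velocity head = v²/(2g) = 4.66² / (2 × 9.81) = 1.107 m.
h = z + ψ + v²/(2g) = 289.20 + 30.17 + 1.107 = 320.48 m.

h ≈ 320.48 m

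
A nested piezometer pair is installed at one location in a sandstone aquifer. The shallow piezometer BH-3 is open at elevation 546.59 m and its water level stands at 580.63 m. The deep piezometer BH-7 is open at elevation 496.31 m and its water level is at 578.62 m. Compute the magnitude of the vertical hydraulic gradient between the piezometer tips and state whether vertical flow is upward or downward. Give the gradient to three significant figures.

|i_v| ≈ 0.0400; vertical flow is downward

Total head at BH-3: h = 580.63 m (water level in the standpipe).
Total head at BH-7: h = 578.62 m.
Δh = h(BH-3) − h(BH-7) = 580.63 − 578.62 = 2.01 m.
Vertical separation Δz = 546.59 − 496.31 = 50.28 m.
|i_v| = |Δh| / Δz = 2.01 / 50.28 = 0.0400.
Head is higher in the shallow piezometer, so vertical flow is downward (recharge condition).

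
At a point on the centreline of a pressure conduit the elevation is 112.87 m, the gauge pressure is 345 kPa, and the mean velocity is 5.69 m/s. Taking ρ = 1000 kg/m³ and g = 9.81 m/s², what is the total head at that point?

h ≈ 149.69 m

Pressure head ψ = P/(ρg) = 345×1000 / (1000 × 9.81) = 35.17 m.
Velocity head = v²/(2g) = 5.69² / (2 × 9.81) = 1.650 m.
h = z + ψ + v²/(2g) = 112.87 + 35.17 + 1.650 = 149.69 m.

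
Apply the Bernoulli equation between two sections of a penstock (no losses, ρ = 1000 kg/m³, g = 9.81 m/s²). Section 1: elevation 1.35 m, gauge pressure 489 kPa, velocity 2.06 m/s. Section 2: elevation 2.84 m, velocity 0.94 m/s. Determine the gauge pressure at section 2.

Pressure head at 1: ψ₁ = P₁/(ρg) = 489×1000 / (1000 × 9.81) = 49.85 m.
Velocity heads: v₁²/2g = 2.06²/19.62 = 0.216 m; v₂²/2g = 0.94²/19.62 = 0.045 m.
Total head H = z₁ + ψ₁ + v₁²/2g = 1.35 + 49.85 + 0.216 = 51.42 m.
ψ₂ = H − z₂ − v₂²/2g = 51.42 − 2.84 − 0.045 = 48.53 m.
P₂ = ρgψ₂ = 1000 × 9.81 × 48.53 ≈ 476 kPa.

P₂ ≈ 476 kPa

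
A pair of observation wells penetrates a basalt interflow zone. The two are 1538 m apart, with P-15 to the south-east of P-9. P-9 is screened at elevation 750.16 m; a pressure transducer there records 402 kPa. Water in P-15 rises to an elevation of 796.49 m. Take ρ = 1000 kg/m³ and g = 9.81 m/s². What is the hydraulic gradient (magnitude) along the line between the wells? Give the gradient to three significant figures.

i ≈ 0.00348

Pressure head at P-9: ψ = P/(ρg) = 402×1000 / (1000 × 9.81) = 40.98 m.
Total head at P-9: h = z + ψ = 750.16 + 40.98 = 791.14 m.
Total head at P-15: h = 796.49 m (water level in the piezometer is the total head).
Head difference: h(P-9) − h(P-15) = 791.14 − 796.49 = -5.35 m.
Hydraulic gradient: i = |Δh| / L = 5.35 / 1538 = 0.00348.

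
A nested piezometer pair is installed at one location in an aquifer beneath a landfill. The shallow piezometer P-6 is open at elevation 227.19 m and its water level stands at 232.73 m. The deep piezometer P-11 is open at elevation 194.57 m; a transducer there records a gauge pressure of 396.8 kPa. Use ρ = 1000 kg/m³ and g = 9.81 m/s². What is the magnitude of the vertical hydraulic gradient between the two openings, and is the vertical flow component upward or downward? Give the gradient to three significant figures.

|i_v| ≈ 0.0702; vertical flow is upward

Total head at P-6: h = 232.73 m (water level in the standpipe).
Pressure head at P-11: ψ = P/(ρg) = 396.8×1000 / (1000 × 9.81) = 40.45 m.
Total head at P-11: h = z + ψ = 194.57 + 40.45 = 235.02 m.
Δh = h(P-6) − h(P-11) = 232.73 − 235.02 = -2.29 m.
Vertical separation Δz = 227.19 − 194.57 = 32.62 m.
|i_v| = |Δh| / Δz = 2.29 / 32.62 = 0.0702.
Head is higher in the deep piezometer, so vertical flow is upward (discharge condition).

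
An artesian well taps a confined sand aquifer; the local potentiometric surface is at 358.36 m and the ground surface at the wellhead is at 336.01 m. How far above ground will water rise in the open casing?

≈ 22.35 m above ground

Water rises to the potentiometric surface, so the rise above ground = 358.36 − 336.01 = 22.35 m.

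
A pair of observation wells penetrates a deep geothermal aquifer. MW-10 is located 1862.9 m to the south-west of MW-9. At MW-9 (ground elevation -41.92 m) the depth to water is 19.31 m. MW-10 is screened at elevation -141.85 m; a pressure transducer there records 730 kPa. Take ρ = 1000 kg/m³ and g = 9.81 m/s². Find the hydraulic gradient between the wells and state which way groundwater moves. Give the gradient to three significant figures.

Total head at MW-9: h = -41.92 − 19.31 = -61.23 m.
Pressure head at MW-10: ψ = P/(ρg) = 730×1000 / (1000 × 9.81) = 74.41 m.
Total head at MW-10: h = z + ψ = -141.85 + 74.41 = -67.44 m.
Head difference: h(MW-9) − h(MW-10) = -61.23 − (-67.44) = 6.21 m.
Hydraulic gradient: i = |Δh| / L = 6.21 / 1862.9 = 0.00333.
Flow is from higher to lower head: from MW-9 toward MW-10, i.e. toward the south-west.

i ≈ 0.00333; groundwater flows toward the south-west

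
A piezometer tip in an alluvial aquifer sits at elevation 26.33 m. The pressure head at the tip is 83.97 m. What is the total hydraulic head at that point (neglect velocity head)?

h ≈ 110.30 m

h = z + ψ = 26.33 + 83.97 = 110.30 m.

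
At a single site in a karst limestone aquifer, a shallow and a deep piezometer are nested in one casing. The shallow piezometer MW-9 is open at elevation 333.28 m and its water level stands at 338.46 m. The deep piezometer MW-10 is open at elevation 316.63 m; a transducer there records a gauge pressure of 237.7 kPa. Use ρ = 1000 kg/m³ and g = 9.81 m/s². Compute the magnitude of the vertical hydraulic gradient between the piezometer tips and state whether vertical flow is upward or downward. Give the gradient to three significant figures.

|i_v| ≈ 0.144; vertical flow is upward

Total head at MW-9: h = 338.46 m (water level in the standpipe).
Pressure head at MW-10: ψ = P/(ρg) = 237.7×1000 / (1000 × 9.81) = 24.23 m.
Total head at MW-10: h = z + ψ = 316.63 + 24.23 = 340.86 m.
Δh = h(MW-9) − h(MW-10) = 338.46 − 340.86 = -2.40 m.
Vertical separation Δz = 333.28 − 316.63 = 16.65 m.
|i_v| = |Δh| / Δz = 2.40 / 16.65 = 0.144.
Head is higher in the deep piezometer, so vertical flow is upward (discharge condition).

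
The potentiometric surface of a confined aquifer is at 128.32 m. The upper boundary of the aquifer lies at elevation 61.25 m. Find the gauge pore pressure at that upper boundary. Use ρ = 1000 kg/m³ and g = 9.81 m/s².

P ≈ 658 kPa

Pressure head at the aquifer top: ψ = h − z = 128.32 − 61.25 = 67.07 m.
P = ρgψ = 1000 × 9.81 × 67.07 = 657957 Pa ≈ 658 kPa.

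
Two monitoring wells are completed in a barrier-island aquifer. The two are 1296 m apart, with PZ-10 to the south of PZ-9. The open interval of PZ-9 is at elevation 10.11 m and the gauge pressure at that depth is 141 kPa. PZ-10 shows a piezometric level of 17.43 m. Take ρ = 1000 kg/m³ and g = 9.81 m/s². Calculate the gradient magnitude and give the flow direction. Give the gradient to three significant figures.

i ≈ 0.00544; groundwater flows toward the south

Pressure head at PZ-9: ψ = P/(ρg) = 141×1000 / (1000 × 9.81) = 14.37 m.
Total head at PZ-9: h = z + ψ = 10.11 + 14.37 = 24.48 m.
Total head at PZ-10: h = 17.43 m (water level in the piezometer is the total head).
Head difference: h(PZ-9) − h(PZ-10) = 24.48 − 17.43 = 7.05 m.
Hydraulic gradient: i = |Δh| / L = 7.05 / 1296 = 0.00544.
Flow is from higher to lower head: from PZ-9 toward PZ-10, i.e. toward the south.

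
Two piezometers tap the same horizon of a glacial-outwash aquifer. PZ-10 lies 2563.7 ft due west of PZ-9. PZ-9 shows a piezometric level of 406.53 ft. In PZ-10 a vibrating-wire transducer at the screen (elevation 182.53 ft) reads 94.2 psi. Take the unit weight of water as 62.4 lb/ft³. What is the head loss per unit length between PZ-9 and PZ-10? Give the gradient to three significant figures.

i ≈ 0.00258 ft/ft

Total head at PZ-9: h = 406.53 ft (water level in the piezometer is the total head).
Pressure head at PZ-10: ψ = 144·P/γ = 144 × 94.2 / 62.4 = 217.38 ft.
Total head at PZ-10: h = z + ψ = 182.53 + 217.38 = 399.91 ft.
Head difference: h(PZ-9) − h(PZ-10) = 406.53 − 399.91 = 6.62 ft.
Hydraulic gradient: i = |Δh| / L = 6.62 / 2563.7 = 0.00258.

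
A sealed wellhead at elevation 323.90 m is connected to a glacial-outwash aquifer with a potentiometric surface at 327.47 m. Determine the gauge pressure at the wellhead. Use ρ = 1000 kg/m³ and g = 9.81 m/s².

Head above the cap: Δh = 327.47 − 323.90 = 3.57 m.
P = ρgΔh = 1000 × 9.81 × 3.57 = 35022 Pa ≈ 35.0 kPa.

P ≈ 35.0 kPa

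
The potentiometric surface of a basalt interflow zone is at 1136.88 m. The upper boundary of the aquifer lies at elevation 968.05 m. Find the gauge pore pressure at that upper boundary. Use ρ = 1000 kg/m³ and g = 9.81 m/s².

P ≈ 1660 kPa

Pressure head at the aquifer top: ψ = h − z = 1136.88 − 968.05 = 168.83 m.
P = ρgψ = 1000 × 9.81 × 168.83 = 1656222 Pa ≈ 1660 kPa.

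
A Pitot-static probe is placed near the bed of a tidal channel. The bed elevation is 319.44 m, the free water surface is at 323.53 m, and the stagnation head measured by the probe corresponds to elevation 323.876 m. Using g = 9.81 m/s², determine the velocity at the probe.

Near the bed, under hydrostatic conditions, the piezometric head (z + ψ) equals the free-surface elevation, 323.53 m.
Velocity head = total − piezometric = 323.876 − 323.53 = 0.346 m.
v = √(2g·h_v) = √(2 × 9.81 × 0.346) = 2.61 m/s.

v ≈ 2.61 m/s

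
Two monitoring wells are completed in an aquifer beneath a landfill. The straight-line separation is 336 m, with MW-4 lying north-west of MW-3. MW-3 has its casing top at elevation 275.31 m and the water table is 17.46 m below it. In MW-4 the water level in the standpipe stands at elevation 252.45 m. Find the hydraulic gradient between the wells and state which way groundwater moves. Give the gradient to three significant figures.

i ≈ 0.0161; groundwater flows toward the north-west

Total head at MW-3: h = 275.31 − 17.46 = 257.85 m.
Total head at MW-4: h = 252.45 m (water level in the piezometer is the total head).
Head difference: h(MW-3) − h(MW-4) = 257.85 − 252.45 = 5.40 m.
Hydraulic gradient: i = |Δh| / L = 5.40 / 336 = 0.0161.
Flow is from higher to lower head: from MW-3 toward MW-4, i.e. toward the north-west.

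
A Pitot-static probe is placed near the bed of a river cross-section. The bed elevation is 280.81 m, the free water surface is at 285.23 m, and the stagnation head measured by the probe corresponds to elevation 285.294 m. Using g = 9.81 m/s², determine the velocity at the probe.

Near the bed, under hydrostatic conditions, the piezometric head (z + ψ) equals the free-surface elevation, 285.23 m.
Velocity head = total − piezometric = 285.294 − 285.23 = 0.064 m.
v = √(2g·h_v) = √(2 × 9.81 × 0.064) = 1.12 m/s.

v ≈ 1.12 m/s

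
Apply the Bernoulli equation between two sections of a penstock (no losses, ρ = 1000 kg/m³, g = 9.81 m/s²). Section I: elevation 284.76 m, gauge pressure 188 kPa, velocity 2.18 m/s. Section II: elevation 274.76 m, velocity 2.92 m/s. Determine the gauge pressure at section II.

P₂ ≈ 284 kPa

Pressure head at I: ψ₁ = P₁/(ρg) = 188×1000 / (1000 × 9.81) = 19.16 m.
Velocity heads: v₁²/2g = 2.18²/19.62 = 0.242 m; v₂²/2g = 2.92²/19.62 = 0.435 m.
Total head H = z₁ + ψ₁ + v₁²/2g = 284.76 + 19.16 + 0.242 = 304.16 m.
ψ₂ = H − z₂ − v₂²/2g = 304.16 − 274.76 − 0.435 = 28.97 m.
P₂ = ρgψ₂ = 1000 × 9.81 × 28.97 ≈ 284 kPa.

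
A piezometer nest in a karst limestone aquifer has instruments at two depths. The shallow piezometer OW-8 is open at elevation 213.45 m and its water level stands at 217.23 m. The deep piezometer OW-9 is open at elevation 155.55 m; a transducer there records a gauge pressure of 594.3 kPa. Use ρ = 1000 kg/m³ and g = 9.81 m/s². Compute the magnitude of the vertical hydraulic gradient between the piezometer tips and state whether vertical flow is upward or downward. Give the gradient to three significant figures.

Total head at OW-8: h = 217.23 m (water level in the standpipe).
Pressure head at OW-9: ψ = P/(ρg) = 594.3×1000 / (1000 × 9.81) = 60.58 m.
Total head at OW-9: h = z + ψ = 155.55 + 60.58 = 216.13 m.
Δh = h(OW-8) − h(OW-9) = 217.23 − 216.13 = 1.10 m.
Vertical separation Δz = 213.45 − 155.55 = 57.90 m.
|i_v| = |Δh| / Δz = 1.10 / 57.90 = 0.0190.
Head is higher in the shallow piezometer, so vertical flow is downward (recharge condition).

|i_v| ≈ 0.0190; vertical flow is downward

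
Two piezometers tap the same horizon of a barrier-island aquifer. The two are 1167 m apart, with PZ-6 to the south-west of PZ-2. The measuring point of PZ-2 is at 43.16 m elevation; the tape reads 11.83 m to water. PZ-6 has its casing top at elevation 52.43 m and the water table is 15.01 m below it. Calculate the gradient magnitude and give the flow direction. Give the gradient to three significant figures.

Total head at PZ-2: h = 43.16 − 11.83 = 31.33 m.
Total head at PZ-6: h = 52.43 − 15.01 = 37.42 m.
Head difference: h(PZ-2) − h(PZ-6) = 31.33 − 37.42 = -6.09 m.
Hydraulic gradient: i = |Δh| / L = 6.09 / 1167 = 0.00522.
Flow is from higher to lower head: from PZ-6 toward PZ-2, i.e. toward the north-east.

i ≈ 0.00522; groundwater flows toward the north-east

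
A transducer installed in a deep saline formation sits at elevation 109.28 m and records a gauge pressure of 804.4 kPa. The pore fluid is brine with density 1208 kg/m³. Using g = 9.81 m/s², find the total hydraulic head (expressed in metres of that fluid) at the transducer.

ψ = P/(ρg) = 804.4×1000 / (1208 × 9.81) = 67.88 m.
h = z + ψ = 109.28 + 67.88 = 177.16 m.

h ≈ 177.16 m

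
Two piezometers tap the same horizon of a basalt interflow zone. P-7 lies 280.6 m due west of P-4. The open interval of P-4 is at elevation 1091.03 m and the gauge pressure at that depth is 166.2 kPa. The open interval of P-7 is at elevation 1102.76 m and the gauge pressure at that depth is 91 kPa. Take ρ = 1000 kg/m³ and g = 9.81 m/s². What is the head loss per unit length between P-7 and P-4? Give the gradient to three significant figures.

i ≈ 0.0145 m/m

Pressure head at P-4: ψ = P/(ρg) = 166.2×1000 / (1000 × 9.81) = 16.94 m.
Total head at P-4: h = z + ψ = 1091.03 + 16.94 = 1107.97 m.
Pressure head at P-7: ψ = P/(ρg) = 91×1000 / (1000 × 9.81) = 9.28 m.
Total head at P-7: h = z + ψ = 1102.76 + 9.28 = 1112.04 m.
Head difference: h(P-4) − h(P-7) = 1107.97 − 1112.04 = -4.07 m.
Hydraulic gradient: i = |Δh| / L = 4.07 / 280.6 = 0.0145.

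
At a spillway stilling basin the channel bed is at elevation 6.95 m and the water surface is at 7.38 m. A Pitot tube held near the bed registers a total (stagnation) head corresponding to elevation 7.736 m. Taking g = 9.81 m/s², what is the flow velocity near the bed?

v ≈ 2.64 m/s

Near the bed, under hydrostatic conditions, the piezometric head (z + ψ) equals the free-surface elevation, 7.38 m.
Velocity head = total − piezometric = 7.736 − 7.38 = 0.356 m.
v = √(2g·h_v) = √(2 × 9.81 × 0.356) = 2.64 m/s.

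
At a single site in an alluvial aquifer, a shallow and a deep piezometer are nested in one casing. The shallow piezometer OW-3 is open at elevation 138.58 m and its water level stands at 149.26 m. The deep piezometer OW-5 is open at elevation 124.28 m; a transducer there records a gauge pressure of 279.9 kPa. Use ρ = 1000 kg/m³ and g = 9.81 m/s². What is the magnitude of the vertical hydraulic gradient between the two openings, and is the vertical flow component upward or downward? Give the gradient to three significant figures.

|i_v| ≈ 0.248; vertical flow is upward

Total head at OW-3: h = 149.26 m (water level in the standpipe).
Pressure head at OW-5: ψ = P/(ρg) = 279.9×1000 / (1000 × 9.81) = 28.53 m.
Total head at OW-5: h = z + ψ = 124.28 + 28.53 = 152.81 m.
Δh = h(OW-3) − h(OW-5) = 149.26 − 152.81 = -3.55 m.
Vertical separation Δz = 138.58 − 124.28 = 14.30 m.
|i_v| = |Δh| / Δz = 3.55 / 14.30 = 0.248.
Head is higher in the deep piezometer, so vertical flow is upward (discharge condition).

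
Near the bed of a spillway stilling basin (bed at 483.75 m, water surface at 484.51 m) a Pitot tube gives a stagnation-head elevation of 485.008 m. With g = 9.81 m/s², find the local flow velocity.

v ≈ 3.13 m/s

Near the bed, under hydrostatic conditions, the piezometric head (z + ψ) equals the free-surface elevation, 484.51 m.
Velocity head = total − piezometric = 485.008 − 484.51 = 0.498 m.
v = √(2g·h_v) = √(2 × 9.81 × 0.498) = 3.13 m/s.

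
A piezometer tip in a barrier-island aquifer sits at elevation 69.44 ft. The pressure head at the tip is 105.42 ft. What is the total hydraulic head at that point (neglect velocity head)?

h = z + ψ = 69.44 + 105.42 = 174.86 ft.

h ≈ 174.86 ft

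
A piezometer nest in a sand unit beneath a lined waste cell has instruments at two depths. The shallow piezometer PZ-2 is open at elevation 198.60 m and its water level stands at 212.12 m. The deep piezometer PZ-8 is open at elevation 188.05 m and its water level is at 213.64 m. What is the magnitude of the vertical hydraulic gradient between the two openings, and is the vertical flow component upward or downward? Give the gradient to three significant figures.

|i_v| ≈ 0.144; vertical flow is upward

Total head at PZ-2: h = 212.12 m (water level in the standpipe).
Total head at PZ-8: h = 213.64 m.
Δh = h(PZ-2) − h(PZ-8) = 212.12 − 213.64 = -1.52 m.
Vertical separation Δz = 198.60 − 188.05 = 10.55 m.
|i_v| = |Δh| / Δz = 1.52 / 10.55 = 0.144.
Head is higher in the deep piezometer, so vertical flow is upward (discharge condition).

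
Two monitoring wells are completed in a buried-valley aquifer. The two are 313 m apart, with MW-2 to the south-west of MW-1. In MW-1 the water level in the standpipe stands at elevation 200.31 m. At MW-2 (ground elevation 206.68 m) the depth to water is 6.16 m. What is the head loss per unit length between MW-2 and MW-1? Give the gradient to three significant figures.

i ≈ 0.000671 m/m

Total head at MW-1: h = 200.31 m (water level in the piezometer is the total head).
Total head at MW-2: h = 206.68 − 6.16 = 200.52 m.
Head difference: h(MW-1) − h(MW-2) = 200.31 − 200.52 = -0.21 m.
Hydraulic gradient: i = |Δh| / L = 0.21 / 313 = 0.000671.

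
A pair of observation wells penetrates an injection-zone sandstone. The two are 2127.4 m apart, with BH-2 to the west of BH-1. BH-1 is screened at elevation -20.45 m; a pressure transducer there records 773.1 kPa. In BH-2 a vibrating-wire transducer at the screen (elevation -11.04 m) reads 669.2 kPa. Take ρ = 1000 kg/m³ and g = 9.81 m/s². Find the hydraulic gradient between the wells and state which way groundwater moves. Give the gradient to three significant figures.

Pressure head at BH-1: ψ = P/(ρg) = 773.1×1000 / (1000 × 9.81) = 78.81 m.
Total head at BH-1: h = z + ψ = -20.45 + 78.81 = 58.36 m.
Pressure head at BH-2: ψ = P/(ρg) = 669.2×1000 / (1000 × 9.81) = 68.22 m.
Total head at BH-2: h = z + ψ = -11.04 + 68.22 = 57.18 m.
Head difference: h(BH-1) − h(BH-2) = 58.36 − 57.18 = 1.18 m.
Hydraulic gradient: i = |Δh| / L = 1.18 / 2127.4 = 0.000555.
Flow is from higher to lower head: from BH-1 toward BH-2, i.e. toward the west.

i ≈ 0.000555; groundwater flows toward the west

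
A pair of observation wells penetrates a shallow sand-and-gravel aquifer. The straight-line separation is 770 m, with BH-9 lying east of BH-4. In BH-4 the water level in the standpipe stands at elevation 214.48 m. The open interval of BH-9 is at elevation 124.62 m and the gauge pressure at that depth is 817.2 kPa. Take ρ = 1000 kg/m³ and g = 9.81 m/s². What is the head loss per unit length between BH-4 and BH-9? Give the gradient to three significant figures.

Total head at BH-4: h = 214.48 m (water level in the piezometer is the total head).
Pressure head at BH-9: ψ = P/(ρg) = 817.2×1000 / (1000 × 9.81) = 83.30 m.
Total head at BH-9: h = z + ψ = 124.62 + 83.30 = 207.92 m.
Head difference: h(BH-4) − h(BH-9) = 214.48 − 207.92 = 6.56 m.
Hydraulic gradient: i = |Δh| / L = 6.56 / 770 = 0.00852.

i ≈ 0.00852 m/m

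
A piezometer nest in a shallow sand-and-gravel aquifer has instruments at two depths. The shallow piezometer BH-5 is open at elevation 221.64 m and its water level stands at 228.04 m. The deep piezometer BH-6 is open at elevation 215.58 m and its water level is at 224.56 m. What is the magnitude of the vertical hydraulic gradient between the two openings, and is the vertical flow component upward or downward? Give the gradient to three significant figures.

|i_v| ≈ 0.574; vertical flow is downward

Total head at BH-5: h = 228.04 m (water level in the standpipe).
Total head at BH-6: h = 224.56 m.
Δh = h(BH-5) − h(BH-6) = 228.04 − 224.56 = 3.48 m.
Vertical separation Δz = 221.64 − 215.58 = 6.06 m.
|i_v| = |Δh| / Δz = 3.48 / 6.06 = 0.574.
Head is higher in the shallow piezometer, so vertical flow is downward (recharge condition).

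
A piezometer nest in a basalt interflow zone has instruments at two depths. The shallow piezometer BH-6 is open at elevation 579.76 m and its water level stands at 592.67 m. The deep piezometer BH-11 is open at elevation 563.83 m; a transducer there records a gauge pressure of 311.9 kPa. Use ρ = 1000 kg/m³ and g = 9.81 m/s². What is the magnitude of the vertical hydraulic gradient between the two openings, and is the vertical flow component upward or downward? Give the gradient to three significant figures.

|i_v| ≈ 0.185; vertical flow is upward

Total head at BH-6: h = 592.67 m (water level in the standpipe).
Pressure head at BH-11: ψ = P/(ρg) = 311.9×1000 / (1000 × 9.81) = 31.79 m.
Total head at BH-11: h = z + ψ = 563.83 + 31.79 = 595.62 m.
Δh = h(BH-6) − h(BH-11) = 592.67 − 595.62 = -2.95 m.
Vertical separation Δz = 579.76 − 563.83 = 15.93 m.
|i_v| = |Δh| / Δz = 2.95 / 15.93 = 0.185.
Head is higher in the deep piezometer, so vertical flow is upward (discharge condition).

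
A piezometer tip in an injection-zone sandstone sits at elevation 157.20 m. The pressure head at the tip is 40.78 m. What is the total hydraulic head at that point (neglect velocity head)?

h ≈ 197.98 m

h = z + ψ = 157.20 + 40.78 = 197.98 m.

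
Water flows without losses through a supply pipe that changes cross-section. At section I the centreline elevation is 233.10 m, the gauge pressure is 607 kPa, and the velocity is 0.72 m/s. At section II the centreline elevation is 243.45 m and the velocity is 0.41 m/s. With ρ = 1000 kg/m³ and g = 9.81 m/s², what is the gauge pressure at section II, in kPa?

Pressure head at I: ψ₁ = P₁/(ρg) = 607×1000 / (1000 × 9.81) = 61.88 m.
Velocity heads: v₁²/2g = 0.72²/19.62 = 0.026 m; v₂²/2g = 0.41²/19.62 = 0.009 m.
Total head H = z₁ + ψ₁ + v₁²/2g = 233.10 + 61.88 + 0.026 = 295.01 m.
ψ₂ = H − z₂ − v₂²/2g = 295.01 − 243.45 − 0.009 = 51.55 m.
P₂ = ρgψ₂ = 1000 × 9.81 × 51.55 ≈ 506 kPa.

P₂ ≈ 506 kPa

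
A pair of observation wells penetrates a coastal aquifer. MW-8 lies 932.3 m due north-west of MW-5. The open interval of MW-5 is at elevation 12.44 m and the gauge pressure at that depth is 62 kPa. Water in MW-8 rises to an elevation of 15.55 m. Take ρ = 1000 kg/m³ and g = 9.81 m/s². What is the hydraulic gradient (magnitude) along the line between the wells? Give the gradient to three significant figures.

Pressure head at MW-5: ψ = P/(ρg) = 62×1000 / (1000 × 9.81) = 6.32 m.
Total head at MW-5: h = z + ψ = 12.44 + 6.32 = 18.76 m.
Total head at MW-8: h = 15.55 m (water level in the piezometer is the total head).
Head difference: h(MW-5) − h(MW-8) = 18.76 − 15.55 = 3.21 m.
Hydraulic gradient: i = |Δh| / L = 3.21 / 932.3 = 0.00344.

i ≈ 0.00344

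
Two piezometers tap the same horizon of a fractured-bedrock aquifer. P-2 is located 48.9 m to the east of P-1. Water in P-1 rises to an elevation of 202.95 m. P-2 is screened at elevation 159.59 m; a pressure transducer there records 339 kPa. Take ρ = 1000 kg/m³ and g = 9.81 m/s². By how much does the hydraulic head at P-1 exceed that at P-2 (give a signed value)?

Total head at P-1: h = 202.95 m (water level in the piezometer is the total head).
Pressure head at P-2: ψ = P/(ρg) = 339×1000 / (1000 × 9.81) = 34.56 m.
Total head at P-2: h = z + ψ = 159.59 + 34.56 = 194.15 m.
Head difference: h(P-1) − h(P-2) = 202.95 − 194.15 = 8.80 m.

Δh ≈ 8.80 m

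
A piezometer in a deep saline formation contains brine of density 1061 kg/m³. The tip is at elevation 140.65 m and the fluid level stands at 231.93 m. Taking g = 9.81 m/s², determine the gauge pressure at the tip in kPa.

P ≈ 950 kPa

Pressure head ψ = h − z = 231.93 − 140.65 = 91.28 m.
P = ρgψ = 1061 × 9.81 × 91.28 = 950080 Pa ≈ 950 kPa.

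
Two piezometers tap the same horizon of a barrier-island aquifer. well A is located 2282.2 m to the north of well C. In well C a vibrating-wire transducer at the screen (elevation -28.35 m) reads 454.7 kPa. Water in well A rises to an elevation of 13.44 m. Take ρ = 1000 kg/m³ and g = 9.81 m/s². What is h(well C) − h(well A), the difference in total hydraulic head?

Δh ≈ 4.56 m

Pressure head at well C: ψ = P/(ρg) = 454.7×1000 / (1000 × 9.81) = 46.35 m.
Total head at well C: h = z + ψ = -28.35 + 46.35 = 18.00 m.
Total head at well A: h = 13.44 m (water level in the piezometer is the total head).
Head difference: h(well C) − h(well A) = 18.00 − 13.44 = 4.56 m.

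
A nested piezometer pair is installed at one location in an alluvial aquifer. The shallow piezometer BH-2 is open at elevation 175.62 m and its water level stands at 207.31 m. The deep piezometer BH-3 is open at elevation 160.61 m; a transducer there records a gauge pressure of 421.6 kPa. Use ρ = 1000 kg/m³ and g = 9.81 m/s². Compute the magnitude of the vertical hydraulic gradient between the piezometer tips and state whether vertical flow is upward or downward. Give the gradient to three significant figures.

|i_v| ≈ 0.248; vertical flow is downward

Total head at BH-2: h = 207.31 m (water level in the standpipe).
Pressure head at BH-3: ψ = P/(ρg) = 421.6×1000 / (1000 × 9.81) = 42.98 m.
Total head at BH-3: h = z + ψ = 160.61 + 42.98 = 203.59 m.
Δh = h(BH-2) − h(BH-3) = 207.31 − 203.59 = 3.72 m.
Vertical separation Δz = 175.62 − 160.61 = 15.01 m.
|i_v| = |Δh| / Δz = 3.72 / 15.01 = 0.248.
Head is higher in the shallow piezometer, so vertical flow is downward (recharge condition).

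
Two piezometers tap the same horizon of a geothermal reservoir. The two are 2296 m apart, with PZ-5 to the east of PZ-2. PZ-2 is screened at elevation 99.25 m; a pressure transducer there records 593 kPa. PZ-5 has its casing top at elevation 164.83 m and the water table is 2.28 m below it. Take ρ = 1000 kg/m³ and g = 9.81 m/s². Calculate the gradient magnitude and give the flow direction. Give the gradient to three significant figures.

Pressure head at PZ-2: ψ = P/(ρg) = 593×1000 / (1000 × 9.81) = 60.45 m.
Total head at PZ-2: h = z + ψ = 99.25 + 60.45 = 159.70 m.
Total head at PZ-5: h = 164.83 − 2.28 = 162.55 m.
Head difference: h(PZ-2) − h(PZ-5) = 159.70 − 162.55 = -2.85 m.
Hydraulic gradient: i = |Δh| / L = 2.85 / 2296 = 0.00124.
Flow is from higher to lower head: from PZ-5 toward PZ-2, i.e. toward the west.

i ≈ 0.00124; groundwater flows toward the west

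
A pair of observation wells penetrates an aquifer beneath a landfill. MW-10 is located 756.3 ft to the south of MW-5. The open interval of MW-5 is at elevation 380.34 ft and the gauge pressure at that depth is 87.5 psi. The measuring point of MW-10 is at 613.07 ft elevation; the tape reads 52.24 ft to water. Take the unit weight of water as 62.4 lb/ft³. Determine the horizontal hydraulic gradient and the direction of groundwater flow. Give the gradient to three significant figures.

i ≈ 0.0283; groundwater flows toward the south

Pressure head at MW-5: ψ = 144·P/γ = 144 × 87.5 / 62.4 = 201.92 ft.
Total head at MW-5: h = z + ψ = 380.34 + 201.92 = 582.26 ft.
Total head at MW-10: h = 613.07 − 52.24 = 560.83 ft.
Head difference: h(MW-5) − h(MW-10) = 582.26 − 560.83 = 21.43 ft.
Hydraulic gradient: i = |Δh| / L = 21.43 / 756.3 = 0.0283.
Flow is from higher to lower head: from MW-5 toward MW-10, i.e. toward the south.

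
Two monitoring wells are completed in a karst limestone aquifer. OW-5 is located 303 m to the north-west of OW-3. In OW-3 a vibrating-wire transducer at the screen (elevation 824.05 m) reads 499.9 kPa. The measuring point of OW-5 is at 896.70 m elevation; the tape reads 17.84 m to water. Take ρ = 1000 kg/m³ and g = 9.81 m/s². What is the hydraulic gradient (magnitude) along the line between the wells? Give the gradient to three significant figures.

i ≈ 0.0127

Pressure head at OW-3: ψ = P/(ρg) = 499.9×1000 / (1000 × 9.81) = 50.96 m.
Total head at OW-3: h = z + ψ = 824.05 + 50.96 = 875.01 m.
Total head at OW-5: h = 896.70 − 17.84 = 878.86 m.
Head difference: h(OW-3) − h(OW-5) = 875.01 − 878.86 = -3.85 m.
Hydraulic gradient: i = |Δh| / L = 3.85 / 303 = 0.0127.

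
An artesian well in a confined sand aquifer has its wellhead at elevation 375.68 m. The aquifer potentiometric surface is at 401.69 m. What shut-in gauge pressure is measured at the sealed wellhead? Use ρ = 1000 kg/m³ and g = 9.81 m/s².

Head above the cap: Δh = 401.69 − 375.68 = 26.01 m.
P = ρgΔh = 1000 × 9.81 × 26.01 = 255158 Pa ≈ 255 kPa.

P ≈ 255 kPa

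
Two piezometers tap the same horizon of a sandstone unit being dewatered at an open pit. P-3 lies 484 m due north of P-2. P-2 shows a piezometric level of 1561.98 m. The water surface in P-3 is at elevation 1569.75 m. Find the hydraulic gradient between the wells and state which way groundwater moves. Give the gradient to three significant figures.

Total head at P-2: h = 1561.98 m (water level in the piezometer is the total head).
Total head at P-3: h = 1569.75 m (water level in the piezometer is the total head).
Head difference: h(P-2) − h(P-3) = 1561.98 − 1569.75 = -7.77 m.
Hydraulic gradient: i = |Δh| / L = 7.77 / 484 = 0.0161.
Flow is from higher to lower head: from P-3 toward P-2, i.e. toward the south.

i ≈ 0.0161; groundwater flows toward the south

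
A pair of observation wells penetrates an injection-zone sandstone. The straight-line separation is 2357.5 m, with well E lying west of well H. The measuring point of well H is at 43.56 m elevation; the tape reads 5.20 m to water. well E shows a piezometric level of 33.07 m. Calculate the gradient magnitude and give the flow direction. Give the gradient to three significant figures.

i ≈ 0.00224; groundwater flows toward the west

Total head at well H: h = 43.56 − 5.20 = 38.36 m.
Total head at well E: h = 33.07 m (water level in the piezometer is the total head).
Head difference: h(well H) − h(well E) = 38.36 − 33.07 = 5.29 m.
Hydraulic gradient: i = |Δh| / L = 5.29 / 2357.5 = 0.00224.
Flow is from higher to lower head: from well H toward well E, i.e. toward the west.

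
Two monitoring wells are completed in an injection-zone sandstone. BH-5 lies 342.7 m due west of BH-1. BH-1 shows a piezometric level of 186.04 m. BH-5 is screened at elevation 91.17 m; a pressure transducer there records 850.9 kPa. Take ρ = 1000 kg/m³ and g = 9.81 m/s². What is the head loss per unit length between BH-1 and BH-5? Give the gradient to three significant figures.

i ≈ 0.0237 m/m

Total head at BH-1: h = 186.04 m (water level in the piezometer is the total head).
Pressure head at BH-5: ψ = P/(ρg) = 850.9×1000 / (1000 × 9.81) = 86.74 m.
Total head at BH-5: h = z + ψ = 91.17 + 86.74 = 177.91 m.
Head difference: h(BH-1) − h(BH-5) = 186.04 − 177.91 = 8.13 m.
Hydraulic gradient: i = |Δh| / L = 8.13 / 342.7 = 0.0237.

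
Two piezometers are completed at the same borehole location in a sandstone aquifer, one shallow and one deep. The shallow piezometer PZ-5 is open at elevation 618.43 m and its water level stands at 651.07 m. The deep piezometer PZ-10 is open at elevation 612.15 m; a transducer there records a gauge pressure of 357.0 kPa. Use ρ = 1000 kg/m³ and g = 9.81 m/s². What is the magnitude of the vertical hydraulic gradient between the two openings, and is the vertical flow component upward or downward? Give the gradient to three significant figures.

Total head at PZ-5: h = 651.07 m (water level in the standpipe).
Pressure head at PZ-10: ψ = P/(ρg) = 357.0×1000 / (1000 × 9.81) = 36.39 m.
Total head at PZ-10: h = z + ψ = 612.15 + 36.39 = 648.54 m.
Δh = h(PZ-5) − h(PZ-10) = 651.07 − 648.54 = 2.53 m.
Vertical separation Δz = 618.43 − 612.15 = 6.28 m.
|i_v| = |Δh| / Δz = 2.53 / 6.28 = 0.403.
Head is higher in the shallow piezometer, so vertical flow is downward (recharge condition).

|i_v| ≈ 0.403; vertical flow is downward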